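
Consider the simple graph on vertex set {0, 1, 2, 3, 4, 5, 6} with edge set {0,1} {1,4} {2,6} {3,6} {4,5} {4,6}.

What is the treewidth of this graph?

A width-1 tree decomposition is:
Bags: B1 = {4, 6}  B2 = {2, 6}  B3 = {4, 5}  B4 = {1, 4}  B5 = {0, 1}  B6 = {3, 6}
Tree: B1–B2, B1–B3, B1–B4, B4–B5, B1–B6
Each bag holds 2 vertices, so the decomposition has width 1, which upper-bounds the treewidth. Any graph with an edge has treewidth ≥ 1, and G has the edge 6–4. Therefore the treewidth is 1.

1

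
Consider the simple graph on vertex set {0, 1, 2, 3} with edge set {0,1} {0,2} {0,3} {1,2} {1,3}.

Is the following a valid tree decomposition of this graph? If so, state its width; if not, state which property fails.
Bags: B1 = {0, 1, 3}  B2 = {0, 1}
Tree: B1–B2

No — vertex 2 appears in no bag.

A tree decomposition must satisfy three properties: every vertex lies in some bag; for every edge, both endpoints lie together in some bag; and for every vertex, the bags containing it form a connected subtree. Here vertex 2 appears in no bag, so the decomposition is invalid.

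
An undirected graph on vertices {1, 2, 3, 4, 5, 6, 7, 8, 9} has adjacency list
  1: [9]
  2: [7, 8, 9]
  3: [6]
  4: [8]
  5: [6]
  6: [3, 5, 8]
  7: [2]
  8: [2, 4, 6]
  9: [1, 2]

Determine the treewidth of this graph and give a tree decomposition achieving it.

Treewidth 1.
One optimal decomposition is:
Bags: B1 = {2, 9}  B2 = {2, 8}  B3 = {6, 8}  B4 = {2, 7}  B5 = {1, 9}  B6 = {5, 6}  B7 = {4, 8}  B8 = {3, 6}
Tree: B1–B2, B2–B3, B2–B4, B1–B5, B3–B6, B3–B7, B6–B8

Each bag holds 2 vertices, so the decomposition has width 1, which upper-bounds the treewidth. G has an edge, so its treewidth is at least 1. The upper and lower bounds meet at 1, so that is the treewidth.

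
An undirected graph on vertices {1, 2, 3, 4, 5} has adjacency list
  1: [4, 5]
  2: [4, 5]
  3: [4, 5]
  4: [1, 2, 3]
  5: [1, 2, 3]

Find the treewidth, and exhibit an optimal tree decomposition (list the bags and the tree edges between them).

The largest bag has 3 vertices, giving width 2; this decomposition certifies tw(G) ≤ 2. For the lower bound, G contains the cycle 4–2–5–1–4, so G is not a forest; only forests have treewidth ≤ 1, hence tw(G) ≥ 2. Combining the bounds, tw(G) = 2.

Treewidth 2.
One such decomposition:
Bags: B1 = {2, 4, 5}  B2 = {1, 4, 5}  B3 = {3, 4, 5}
Tree: B1–B2, B2–B3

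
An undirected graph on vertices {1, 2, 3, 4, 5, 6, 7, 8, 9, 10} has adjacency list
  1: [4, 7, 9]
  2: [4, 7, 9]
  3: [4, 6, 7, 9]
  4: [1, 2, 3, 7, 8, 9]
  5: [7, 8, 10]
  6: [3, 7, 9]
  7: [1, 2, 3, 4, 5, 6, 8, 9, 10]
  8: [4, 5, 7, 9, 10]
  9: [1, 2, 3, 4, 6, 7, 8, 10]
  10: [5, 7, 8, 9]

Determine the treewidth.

A width-3 tree decomposition is:
Bags: B1 = {4, 7, 8, 9}  B2 = {1, 4, 7, 9}  B3 = {3, 4, 7, 9}  B4 = {2, 4, 7, 9}  B5 = {3, 6, 7, 9}  B6 = {7, 8, 9, 10}  B7 = {5, 7, 8, 10}
Tree: B1–B2, B2–B3, B1–B4, B3–B5, B1–B6, B6–B7
Every bag has size at most 4, so the width is 4 − 1 = 3 and tw(G) ≤ 3. Conversely, {7, 8, 9, 10} is a clique of size 4, and the vertices of any clique must share a bag in every tree decomposition; so some bag has ≥ 4 vertices and tw(G) ≥ 3. Hence tw(G) = 3 exactly.

3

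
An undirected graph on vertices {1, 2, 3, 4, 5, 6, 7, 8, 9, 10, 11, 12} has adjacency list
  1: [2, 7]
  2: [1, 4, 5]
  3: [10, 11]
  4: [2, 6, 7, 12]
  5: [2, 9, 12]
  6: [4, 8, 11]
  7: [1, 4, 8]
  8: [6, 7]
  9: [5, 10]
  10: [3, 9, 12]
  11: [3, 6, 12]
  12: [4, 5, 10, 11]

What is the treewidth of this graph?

A width-3 tree decomposition is:
Bags: B1 = {3, 9, 10, 11}  B2 = {9, 10, 11, 12}  B3 = {5, 9, 11, 12}  B4 = {5, 6, 11, 12}  B5 = {4, 5, 6, 12}  B6 = {2, 4, 5, 6}  B7 = {2, 4, 6, 8}  B8 = {2, 4, 7, 8}  B9 = {1, 2, 7, 8}
Tree: B1–B2, B2–B3, B3–B4, B4–B5, B5–B6, B6–B7, B7–B8, B8–B9
The largest bag has 4 vertices, giving width 3; this decomposition certifies tw(G) ≤ 3. For the lower bound: the 4 vertex sets {3,9,10}, {11}, {12}, {2,4,5,6} are disjoint, each induces a connected subgraph, and every pair is joined by at least one edge of G. Contracting each set to a single vertex therefore yields K_{4} as a minor, and since treewidth is minor-monotone, tw(G) ≥ tw(K_{4}) = 3. Therefore the treewidth is 3.

3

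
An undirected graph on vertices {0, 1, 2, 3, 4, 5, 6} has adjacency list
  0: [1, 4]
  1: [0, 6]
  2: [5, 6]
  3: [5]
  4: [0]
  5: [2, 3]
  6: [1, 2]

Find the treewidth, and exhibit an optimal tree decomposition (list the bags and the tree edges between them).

Treewidth 1.
One optimal decomposition is:
Bags: B1 = {0, 4}  B2 = {0, 1}  B3 = {1, 6}  B4 = {2, 6}  B5 = {2, 5}  B6 = {3, 5}
Tree: B1–B2, B2–B3, B3–B4, B4–B5, B5–B6

Every bag has size at most 2, so the width is 2 − 1 = 1 and tw(G) ≤ 1. Since G has at least one edge (e.g. 4–0), it is not an edgeless graph, so tw(G) ≥ 1. Combining the bounds, tw(G) = 1.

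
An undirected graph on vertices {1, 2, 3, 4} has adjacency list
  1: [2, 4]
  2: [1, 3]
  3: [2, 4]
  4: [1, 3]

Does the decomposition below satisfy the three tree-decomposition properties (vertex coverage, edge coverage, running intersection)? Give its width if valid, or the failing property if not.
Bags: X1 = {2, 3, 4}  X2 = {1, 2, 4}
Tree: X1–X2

Yes; width 2.

Every vertex of G appears in some bag (union = {1, 2, 3, 4}); every edge is covered by a bag; and for each vertex v the set of bags containing v is connected in the bag tree. The decomposition is therefore valid. The largest bag has 3 vertices, so the width is 2.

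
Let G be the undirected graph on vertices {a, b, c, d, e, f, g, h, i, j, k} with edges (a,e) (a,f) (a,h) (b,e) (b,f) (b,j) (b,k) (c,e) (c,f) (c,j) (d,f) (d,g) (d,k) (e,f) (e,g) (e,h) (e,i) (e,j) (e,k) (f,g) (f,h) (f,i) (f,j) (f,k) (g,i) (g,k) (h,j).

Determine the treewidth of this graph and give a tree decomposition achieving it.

Each bag holds 4 vertices, so the decomposition has width 3, which upper-bounds the treewidth. On the other hand G contains the 4-clique {d, f, g, k}. A clique must lie in a single bag of any decomposition, so no decomposition can have width below 3. Therefore the treewidth is 3.

Treewidth 3.
Bags: B1 = {e, f, g, k}  B2 = {b, e, f, k}  B3 = {b, e, f, j}  B4 = {e, f, h, j}  B5 = {e, f, g, i}  B6 = {d, f, g, k}  B7 = {c, e, f, j}  B8 = {a, e, f, h}
Tree: B1–B2, B2–B3, B3–B4, B1–B5, B1–B6, B3–B7, B4–B8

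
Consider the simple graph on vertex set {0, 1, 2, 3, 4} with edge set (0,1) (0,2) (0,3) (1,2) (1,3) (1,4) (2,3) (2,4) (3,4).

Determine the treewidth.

3

A width-3 tree decomposition is:
Bags: B1 = {0, 1, 2, 3}  B2 = {1, 2, 3, 4}
Tree: B1–B2
The largest bag has 4 vertices, giving width 3; this decomposition certifies tw(G) ≤ 3. On the other hand G contains the 4-clique {0, 1, 2, 3}. A clique must lie in a single bag of any decomposition, so no decomposition can have width below 3. Hence tw(G) = 3 exactly.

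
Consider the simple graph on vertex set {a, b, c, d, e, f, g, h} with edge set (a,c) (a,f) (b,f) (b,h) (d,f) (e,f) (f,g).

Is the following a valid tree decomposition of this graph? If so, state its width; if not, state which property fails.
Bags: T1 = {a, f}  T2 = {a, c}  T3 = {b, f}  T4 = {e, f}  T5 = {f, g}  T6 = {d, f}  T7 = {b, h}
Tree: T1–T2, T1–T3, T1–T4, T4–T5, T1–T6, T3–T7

Every vertex of G appears in some bag (union = {a, b, c, d, e, f, g, h}); every edge is covered by a bag; and for each vertex v the set of bags containing v is connected in the bag tree. The decomposition is therefore valid. The largest bag has 2 vertices, so the width is 1.

Yes; width 1.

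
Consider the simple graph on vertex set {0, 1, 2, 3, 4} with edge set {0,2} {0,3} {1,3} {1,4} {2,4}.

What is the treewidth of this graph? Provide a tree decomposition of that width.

Treewidth 2.
Bags: B1 = {0, 2, 3}  B2 = {1, 2, 3}  B3 = {1, 2, 4}
Tree: B1–B2, B2–B3

Each bag holds 3 vertices, so the decomposition has width 2, which upper-bounds the treewidth. For the lower bound, G contains the cycle 2–0–3–1–4–2, so G is not a forest; only forests have treewidth ≤ 1, hence tw(G) ≥ 2. Therefore the treewidth is 2.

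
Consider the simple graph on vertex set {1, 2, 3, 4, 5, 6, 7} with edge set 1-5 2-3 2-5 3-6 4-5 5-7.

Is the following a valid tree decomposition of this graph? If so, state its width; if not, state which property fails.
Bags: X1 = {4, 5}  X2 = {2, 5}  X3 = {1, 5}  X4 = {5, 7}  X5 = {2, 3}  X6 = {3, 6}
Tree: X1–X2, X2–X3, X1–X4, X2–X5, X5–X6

Yes; width 1.

Checking the three conditions: (i) the bags cover all of {1, 2, 3, 4, 5, 6, 7}; (ii) for each edge, some bag contains both endpoints; (iii) the bags containing any fixed vertex form a subtree. All hold, so the decomposition is valid with width 2 − 1 = 1.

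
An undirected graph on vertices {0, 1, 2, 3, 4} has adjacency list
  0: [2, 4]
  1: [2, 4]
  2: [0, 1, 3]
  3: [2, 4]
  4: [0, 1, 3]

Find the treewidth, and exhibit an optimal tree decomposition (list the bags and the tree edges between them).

Every bag has size at most 3, so the width is 3 − 1 = 2 and tw(G) ≤ 2. The edges 0–4–3–2–0 form a cycle, so G is not a tree and its treewidth is at least 2. The upper and lower bounds meet at 2, so that is the treewidth.

Treewidth 2.
One such decomposition:
Bags: B1 = {0, 2, 4}  B2 = {2, 3, 4}  B3 = {1, 2, 4}
Tree: B1–B2, B2–B3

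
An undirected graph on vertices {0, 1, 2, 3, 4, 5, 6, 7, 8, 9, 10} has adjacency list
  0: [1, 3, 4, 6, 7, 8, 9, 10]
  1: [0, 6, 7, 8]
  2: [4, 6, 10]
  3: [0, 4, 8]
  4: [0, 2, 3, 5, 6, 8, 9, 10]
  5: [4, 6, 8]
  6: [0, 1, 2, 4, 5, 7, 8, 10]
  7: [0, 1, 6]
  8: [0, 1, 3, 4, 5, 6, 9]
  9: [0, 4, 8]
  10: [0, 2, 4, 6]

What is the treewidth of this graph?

3

A width-3 tree decomposition is:
Bags: B1 = {4, 5, 6, 8}  B2 = {0, 4, 6, 8}  B3 = {0, 3, 4, 8}  B4 = {0, 1, 6, 8}  B5 = {0, 4, 8, 9}  B6 = {0, 4, 6, 10}  B7 = {0, 1, 6, 7}  B8 = {2, 4, 6, 10}
Tree: B1–B2, B2–B3, B2–B4, B2–B5, B2–B6, B4–B7, B6–B8
The largest bag has 4 vertices, giving width 3; this decomposition certifies tw(G) ≤ 3. For the lower bound, the 4 vertices {0, 1, 6, 8} are pairwise adjacent, and any tree decomposition puts a clique entirely inside one bag — forcing width ≥ 3. Hence tw(G) = 3 exactly.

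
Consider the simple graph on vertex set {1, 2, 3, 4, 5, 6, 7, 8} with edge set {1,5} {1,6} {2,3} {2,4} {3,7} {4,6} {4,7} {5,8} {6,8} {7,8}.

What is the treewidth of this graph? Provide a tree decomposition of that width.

Each bag holds 3 vertices, so the decomposition has width 2, which upper-bounds the treewidth. Since 3–2–4–7–3 is a cycle in G, G is not acyclic. Forests are exactly the graphs of treewidth ≤ 1, so tw(G) ≥ 2. The upper and lower bounds meet at 2, so that is the treewidth.

Treewidth 2.
Bags: B1 = {2, 3, 7}  B2 = {2, 4, 7}  B3 = {4, 7, 8}  B4 = {4, 6, 8}  B5 = {5, 6, 8}  B6 = {1, 5, 6}
Tree: B1–B2, B2–B3, B3–B4, B4–B5, B5–B6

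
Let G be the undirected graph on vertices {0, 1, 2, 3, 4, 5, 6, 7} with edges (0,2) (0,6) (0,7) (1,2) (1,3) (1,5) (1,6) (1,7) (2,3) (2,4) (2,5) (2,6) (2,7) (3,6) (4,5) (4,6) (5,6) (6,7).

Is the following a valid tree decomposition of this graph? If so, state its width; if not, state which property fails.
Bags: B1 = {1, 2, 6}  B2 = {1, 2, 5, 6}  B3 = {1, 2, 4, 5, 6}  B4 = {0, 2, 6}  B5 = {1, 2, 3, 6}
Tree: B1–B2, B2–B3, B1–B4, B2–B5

No — vertex 7 appears in no bag.

A tree decomposition must satisfy three properties: every vertex lies in some bag; for every edge, both endpoints lie together in some bag; and for every vertex, the bags containing it form a connected subtree. Here vertex 7 appears in no bag, so the decomposition is invalid.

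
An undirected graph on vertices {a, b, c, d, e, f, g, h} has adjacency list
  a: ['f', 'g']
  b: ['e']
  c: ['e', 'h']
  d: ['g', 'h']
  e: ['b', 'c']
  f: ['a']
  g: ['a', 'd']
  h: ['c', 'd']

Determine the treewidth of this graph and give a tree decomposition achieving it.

The largest bag has 2 vertices, giving width 1; this decomposition certifies tw(G) ≤ 1. Any graph with an edge has treewidth ≥ 1, and G has the edge f–a. Hence tw(G) = 1 exactly.

Treewidth 1.
One such decomposition:
Bags: B1 = {a, f}  B2 = {a, g}  B3 = {d, g}  B4 = {d, h}  B5 = {c, h}  B6 = {c, e}  B7 = {b, e}
Tree: B1–B2, B2–B3, B3–B4, B4–B5, B5–B6, B6–B7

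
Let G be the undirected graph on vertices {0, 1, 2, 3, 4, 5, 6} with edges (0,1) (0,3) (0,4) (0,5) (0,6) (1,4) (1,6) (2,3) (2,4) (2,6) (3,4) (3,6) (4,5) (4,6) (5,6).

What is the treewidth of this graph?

A width-3 tree decomposition is:
Bags: B1 = {2, 3, 4, 6}  B2 = {0, 3, 4, 6}  B3 = {0, 1, 4, 6}  B4 = {0, 4, 5, 6}
Tree: B1–B2, B2–B3, B2–B4
Each bag holds 4 vertices, so the decomposition has width 3, which upper-bounds the treewidth. On the other hand G contains the 4-clique {0, 1, 4, 6}. A clique must lie in a single bag of any decomposition, so no decomposition can have width below 3. The upper and lower bounds meet at 3, so that is the treewidth.

3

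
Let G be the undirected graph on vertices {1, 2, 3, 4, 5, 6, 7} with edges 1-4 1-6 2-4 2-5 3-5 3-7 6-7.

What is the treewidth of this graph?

2

A width-2 tree decomposition is:
Bags: B1 = {1, 2, 4}  B2 = {1, 2, 5}  B3 = {1, 3, 5}  B4 = {1, 3, 7}  B5 = {1, 6, 7}
Tree: B1–B2, B2–B3, B3–B4, B4–B5
Every bag has size at most 3, so the width is 3 − 1 = 2 and tw(G) ≤ 2. For the lower bound, G contains the cycle 1–4–2–5–3–7–6–1, so G is not a forest; only forests have treewidth ≤ 1, hence tw(G) ≥ 2. Therefore the treewidth is 2.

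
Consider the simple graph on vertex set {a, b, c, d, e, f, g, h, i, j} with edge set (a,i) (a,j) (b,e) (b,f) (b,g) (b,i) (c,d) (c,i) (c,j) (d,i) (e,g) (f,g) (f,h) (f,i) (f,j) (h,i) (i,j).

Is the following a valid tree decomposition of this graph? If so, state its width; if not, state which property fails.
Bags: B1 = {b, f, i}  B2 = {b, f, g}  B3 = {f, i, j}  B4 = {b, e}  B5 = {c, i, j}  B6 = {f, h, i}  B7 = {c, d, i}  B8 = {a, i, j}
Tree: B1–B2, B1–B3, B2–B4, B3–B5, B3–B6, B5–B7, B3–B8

No — edge (g,e) lies in no bag.

A tree decomposition must satisfy three properties: every vertex lies in some bag; for every edge, both endpoints lie together in some bag; and for every vertex, the bags containing it form a connected subtree. Here edge (g,e) lies in no bag, so the decomposition is invalid.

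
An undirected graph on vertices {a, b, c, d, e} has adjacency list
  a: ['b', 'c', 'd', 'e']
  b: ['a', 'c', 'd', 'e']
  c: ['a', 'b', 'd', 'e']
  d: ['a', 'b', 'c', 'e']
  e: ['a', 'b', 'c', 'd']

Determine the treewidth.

4

A width-4 tree decomposition is:
Bags: B1 = {a, b, c, d, e}
Tree: (single bag)
With just one bag of size 5, the width is 5 − 1 = 4, so tw(G) ≤ 4. On the other hand G contains the 5-clique {a, b, c, d, e}. A clique must lie in a single bag of any decomposition, so no decomposition can have width below 4. Combining the bounds, tw(G) = 4.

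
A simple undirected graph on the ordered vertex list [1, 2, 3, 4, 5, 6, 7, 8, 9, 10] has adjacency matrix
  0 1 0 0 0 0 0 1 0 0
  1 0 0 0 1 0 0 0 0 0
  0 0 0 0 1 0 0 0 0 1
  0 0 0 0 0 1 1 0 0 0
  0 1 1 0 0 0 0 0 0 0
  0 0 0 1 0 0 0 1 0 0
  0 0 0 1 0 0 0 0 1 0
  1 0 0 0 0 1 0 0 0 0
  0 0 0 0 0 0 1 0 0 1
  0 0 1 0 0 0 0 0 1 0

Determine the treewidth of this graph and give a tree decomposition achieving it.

Each bag holds 3 vertices, so the decomposition has width 2, which upper-bounds the treewidth. For the lower bound, G contains the cycle 3–10–9–7–4–6–8–1–2–5–3, so G is not a forest; only forests have treewidth ≤ 1, hence tw(G) ≥ 2. The upper and lower bounds meet at 2, so that is the treewidth.

Treewidth 2.
One such decomposition:
Bags: B1 = {3, 9, 10}  B2 = {3, 7, 9}  B3 = {3, 4, 7}  B4 = {3, 4, 6}  B5 = {3, 6, 8}  B6 = {1, 3, 8}  B7 = {1, 2, 3}  B8 = {2, 3, 5}
Tree: B1–B2, B2–B3, B3–B4, B4–B5, B5–B6, B6–B7, B7–B8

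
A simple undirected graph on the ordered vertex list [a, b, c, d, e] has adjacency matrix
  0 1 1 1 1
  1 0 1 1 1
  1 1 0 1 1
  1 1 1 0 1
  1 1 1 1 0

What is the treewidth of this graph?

A width-4 tree decomposition is:
Bags: B1 = {a, b, c, d, e}
Tree: (single bag)
With just one bag of size 5, the width is 5 − 1 = 4, so tw(G) ≤ 4. Conversely, {a, b, c, d, e} is a clique of size 5, and the vertices of any clique must share a bag in every tree decomposition; so some bag has ≥ 5 vertices and tw(G) ≥ 4. Therefore the treewidth is 4.

4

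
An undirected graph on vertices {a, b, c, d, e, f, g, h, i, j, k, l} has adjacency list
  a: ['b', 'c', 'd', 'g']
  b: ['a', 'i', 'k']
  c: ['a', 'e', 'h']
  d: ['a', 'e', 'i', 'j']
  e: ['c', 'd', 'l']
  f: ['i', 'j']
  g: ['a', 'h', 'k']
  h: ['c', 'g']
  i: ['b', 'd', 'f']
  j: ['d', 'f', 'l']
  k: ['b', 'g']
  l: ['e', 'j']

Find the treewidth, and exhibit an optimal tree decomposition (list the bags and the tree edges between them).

Every bag has size at most 4, so the width is 4 − 1 = 3 and tw(G) ≤ 3. For the lower bound: the 4 vertex sets {f,j,l}, {i}, {d}, {a,b,c,e} are disjoint, each induces a connected subgraph, and every pair is joined by at least one edge of G. Contracting each set to a single vertex therefore yields K_{4} as a minor, and since treewidth is minor-monotone, tw(G) ≥ tw(K_{4}) = 3. Hence tw(G) = 3 exactly.

Treewidth 3.
One optimal decomposition is:
Bags: B1 = {f, i, j, l}  B2 = {d, i, j, l}  B3 = {d, e, i, l}  B4 = {b, d, e, i}  B5 = {a, b, d, e}  B6 = {a, b, c, e}  B7 = {a, b, c, k}  B8 = {a, c, g, k}  B9 = {c, g, h, k}
Tree: B1–B2, B2–B3, B3–B4, B4–B5, B5–B6, B6–B7, B7–B8, B8–B9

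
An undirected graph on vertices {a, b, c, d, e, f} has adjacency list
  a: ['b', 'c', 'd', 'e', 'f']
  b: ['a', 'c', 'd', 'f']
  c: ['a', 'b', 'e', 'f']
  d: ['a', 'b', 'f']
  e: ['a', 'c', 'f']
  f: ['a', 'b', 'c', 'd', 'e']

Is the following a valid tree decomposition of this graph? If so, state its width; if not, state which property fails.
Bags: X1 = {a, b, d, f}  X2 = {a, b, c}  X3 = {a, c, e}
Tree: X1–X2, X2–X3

No — edge (f,c) lies in no bag.

A tree decomposition must satisfy three properties: every vertex lies in some bag; for every edge, both endpoints lie together in some bag; and for every vertex, the bags containing it form a connected subtree. Here edge (f,c) lies in no bag, so the decomposition is invalid.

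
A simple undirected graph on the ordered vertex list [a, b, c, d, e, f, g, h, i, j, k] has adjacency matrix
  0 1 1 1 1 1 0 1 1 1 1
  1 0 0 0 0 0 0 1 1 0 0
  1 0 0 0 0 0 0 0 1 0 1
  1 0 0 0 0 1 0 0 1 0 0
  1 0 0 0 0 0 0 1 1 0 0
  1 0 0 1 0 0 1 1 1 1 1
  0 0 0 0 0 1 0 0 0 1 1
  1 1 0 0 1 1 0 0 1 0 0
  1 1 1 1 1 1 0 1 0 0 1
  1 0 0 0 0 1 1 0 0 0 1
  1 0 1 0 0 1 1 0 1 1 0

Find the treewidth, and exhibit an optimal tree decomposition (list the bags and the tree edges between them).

Treewidth 3.
Bags: B1 = {a, f, h, i}  B2 = {a, f, i, k}  B3 = {a, b, h, i}  B4 = {a, d, f, i}  B5 = {a, f, j, k}  B6 = {a, c, i, k}  B7 = {f, g, j, k}  B8 = {a, e, h, i}
Tree: B1–B2, B1–B3, B1–B4, B2–B5, B2–B6, B5–B7, B1–B8

The largest bag has 4 vertices, giving width 3; this decomposition certifies tw(G) ≤ 3. For the lower bound, the 4 vertices {f, g, j, k} are pairwise adjacent, and any tree decomposition puts a clique entirely inside one bag — forcing width ≥ 3. Hence tw(G) = 3 exactly.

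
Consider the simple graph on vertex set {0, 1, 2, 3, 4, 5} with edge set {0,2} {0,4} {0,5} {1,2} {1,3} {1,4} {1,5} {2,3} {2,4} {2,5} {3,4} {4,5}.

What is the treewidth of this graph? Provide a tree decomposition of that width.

Treewidth 3.
One such decomposition:
Bags: B1 = {1, 2, 3, 4}  B2 = {1, 2, 4, 5}  B3 = {0, 2, 4, 5}
Tree: B1–B2, B2–B3

Every bag has size at most 4, so the width is 4 − 1 = 3 and tw(G) ≤ 3. Conversely, {0, 2, 4, 5} is a clique of size 4, and the vertices of any clique must share a bag in every tree decomposition; so some bag has ≥ 4 vertices and tw(G) ≥ 3. Hence tw(G) = 3 exactly.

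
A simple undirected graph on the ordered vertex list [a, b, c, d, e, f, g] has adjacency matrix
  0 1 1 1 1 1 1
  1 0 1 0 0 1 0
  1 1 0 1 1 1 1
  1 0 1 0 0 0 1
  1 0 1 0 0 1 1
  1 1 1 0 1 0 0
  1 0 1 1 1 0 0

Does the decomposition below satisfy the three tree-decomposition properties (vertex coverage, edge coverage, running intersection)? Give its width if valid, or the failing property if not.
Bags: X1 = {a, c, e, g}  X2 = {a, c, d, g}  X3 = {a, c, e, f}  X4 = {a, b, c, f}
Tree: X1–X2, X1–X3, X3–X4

Every vertex of G appears in some bag (union = {a, b, c, d, e, f, g}); every edge is covered by a bag; and for each vertex v the set of bags containing v is connected in the bag tree. The decomposition is therefore valid. The largest bag has 4 vertices, so the width is 3.

Yes; width 3.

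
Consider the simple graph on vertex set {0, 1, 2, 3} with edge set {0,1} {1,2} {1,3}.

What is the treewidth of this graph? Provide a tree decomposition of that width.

Treewidth 1.
One such decomposition:
Bags: B1 = {1, 2}  B2 = {0, 1}  B3 = {1, 3}
Tree: B1–B2, B1–B3

Each bag holds 2 vertices, so the decomposition has width 1, which upper-bounds the treewidth. G has an edge, so its treewidth is at least 1. Hence tw(G) = 1 exactly.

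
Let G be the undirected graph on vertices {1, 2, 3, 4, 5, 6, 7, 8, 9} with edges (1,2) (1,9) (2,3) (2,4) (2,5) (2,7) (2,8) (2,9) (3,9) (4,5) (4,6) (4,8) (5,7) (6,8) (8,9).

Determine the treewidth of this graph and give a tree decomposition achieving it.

The largest bag has 3 vertices, giving width 2; this decomposition certifies tw(G) ≤ 2. On the other hand G contains the 3-clique {2, 8, 9}. A clique must lie in a single bag of any decomposition, so no decomposition can have width below 2. Therefore the treewidth is 2.

Treewidth 2.
One optimal decomposition is:
Bags: B1 = {2, 4, 8}  B2 = {2, 4, 5}  B3 = {2, 5, 7}  B4 = {2, 8, 9}  B5 = {4, 6, 8}  B6 = {2, 3, 9}  B7 = {1, 2, 9}
Tree: B1–B2, B2–B3, B1–B4, B1–B5, B4–B6, B4–B7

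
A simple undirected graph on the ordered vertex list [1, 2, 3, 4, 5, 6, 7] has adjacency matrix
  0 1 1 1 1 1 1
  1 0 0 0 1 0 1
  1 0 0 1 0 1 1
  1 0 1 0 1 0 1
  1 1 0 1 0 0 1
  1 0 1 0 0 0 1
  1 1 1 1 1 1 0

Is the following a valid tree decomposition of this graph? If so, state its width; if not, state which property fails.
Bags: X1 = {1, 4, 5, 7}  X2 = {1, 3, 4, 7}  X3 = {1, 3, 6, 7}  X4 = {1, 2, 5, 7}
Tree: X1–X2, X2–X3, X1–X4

Yes; width 3.

Vertex coverage: the bags together contain {1, 2, 3, 4, 5, 6, 7}, the full vertex set. Edge coverage: each edge of G has both endpoints in at least one bag. Running intersection: for every vertex, the bags containing it form a connected subtree. All three properties hold, so this is a valid tree decomposition of width max|bag| − 1 = 3, and hence tw(G) ≤ 3.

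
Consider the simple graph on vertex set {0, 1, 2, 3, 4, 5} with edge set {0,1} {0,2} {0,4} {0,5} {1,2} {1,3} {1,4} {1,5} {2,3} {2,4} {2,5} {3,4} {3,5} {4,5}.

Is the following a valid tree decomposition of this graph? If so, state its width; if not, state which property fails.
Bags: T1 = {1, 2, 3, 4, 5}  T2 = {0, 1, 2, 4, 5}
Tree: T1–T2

Yes; width 4.

Every vertex of G appears in some bag (union = {0, 1, 2, 3, 4, 5}); every edge is covered by a bag; and for each vertex v the set of bags containing v is connected in the bag tree. The decomposition is therefore valid. The largest bag has 5 vertices, so the width is 4.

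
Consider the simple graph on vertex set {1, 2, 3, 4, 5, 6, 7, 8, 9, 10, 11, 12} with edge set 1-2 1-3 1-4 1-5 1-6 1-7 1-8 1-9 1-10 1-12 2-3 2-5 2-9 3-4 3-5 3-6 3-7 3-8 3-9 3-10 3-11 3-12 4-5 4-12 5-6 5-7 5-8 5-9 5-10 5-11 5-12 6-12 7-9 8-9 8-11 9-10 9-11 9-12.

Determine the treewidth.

A width-4 tree decomposition is:
Bags: B1 = {1, 3, 5, 9, 12}  B2 = {1, 2, 3, 5, 9}  B3 = {1, 3, 4, 5, 12}  B4 = {1, 3, 5, 8, 9}  B5 = {1, 3, 5, 7, 9}  B6 = {3, 5, 8, 9, 11}  B7 = {1, 3, 5, 9, 10}  B8 = {1, 3, 5, 6, 12}
Tree: B1–B2, B1–B3, B2–B4, B2–B5, B4–B6, B5–B7, B3–B8
Every bag has size at most 5, so the width is 5 − 1 = 4 and tw(G) ≤ 4. Conversely, {1, 2, 3, 5, 9} is a clique of size 5, and the vertices of any clique must share a bag in every tree decomposition; so some bag has ≥ 5 vertices and tw(G) ≥ 4. Hence tw(G) = 4 exactly.

4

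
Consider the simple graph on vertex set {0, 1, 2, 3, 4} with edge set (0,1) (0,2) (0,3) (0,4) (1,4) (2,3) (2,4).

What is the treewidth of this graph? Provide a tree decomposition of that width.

Treewidth 2.
Bags: B1 = {0, 2, 4}  B2 = {0, 2, 3}  B3 = {0, 1, 4}
Tree: B1–B2, B1–B3

Each bag holds 3 vertices, so the decomposition has width 2, which upper-bounds the treewidth. On the other hand G contains the 3-clique {0, 1, 4}. A clique must lie in a single bag of any decomposition, so no decomposition can have width below 2. Hence tw(G) = 2 exactly.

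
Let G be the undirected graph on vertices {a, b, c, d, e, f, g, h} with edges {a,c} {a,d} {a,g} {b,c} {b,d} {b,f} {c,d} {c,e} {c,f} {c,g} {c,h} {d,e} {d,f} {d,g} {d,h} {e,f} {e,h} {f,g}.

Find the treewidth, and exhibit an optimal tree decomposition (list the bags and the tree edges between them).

Treewidth 3.
One optimal decomposition is:
Bags: B1 = {a, c, d, g}  B2 = {c, d, f, g}  B3 = {c, d, e, f}  B4 = {b, c, d, f}  B5 = {c, d, e, h}
Tree: B1–B2, B2–B3, B3–B4, B3–B5

Every bag has size at most 4, so the width is 4 − 1 = 3 and tw(G) ≤ 3. Conversely, {a, c, d, g} is a clique of size 4, and the vertices of any clique must share a bag in every tree decomposition; so some bag has ≥ 4 vertices and tw(G) ≥ 3. The upper and lower bounds meet at 3, so that is the treewidth.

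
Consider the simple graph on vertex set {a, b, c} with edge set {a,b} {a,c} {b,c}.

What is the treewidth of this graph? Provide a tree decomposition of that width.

Treewidth 2.
Bags: B1 = {a, b, c}
Tree: (single bag)

A single bag containing all 3 vertices is trivially a valid decomposition of width 2. For the lower bound, the 3 vertices {a, b, c} are pairwise adjacent, and any tree decomposition puts a clique entirely inside one bag — forcing width ≥ 2. Therefore the treewidth is 2.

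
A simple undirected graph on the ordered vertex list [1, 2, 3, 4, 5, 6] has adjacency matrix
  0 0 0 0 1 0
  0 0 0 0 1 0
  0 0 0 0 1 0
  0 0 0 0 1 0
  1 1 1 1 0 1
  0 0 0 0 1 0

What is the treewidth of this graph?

A width-1 tree decomposition is:
Bags: B1 = {4, 5}  B2 = {3, 5}  B3 = {2, 5}  B4 = {5, 6}  B5 = {1, 5}
Tree: B1–B2, B2–B3, B3–B4, B3–B5
Each bag holds 2 vertices, so the decomposition has width 1, which upper-bounds the treewidth. Since G has at least one edge (e.g. 4–5), it is not an edgeless graph, so tw(G) ≥ 1. Combining the bounds, tw(G) = 1.

1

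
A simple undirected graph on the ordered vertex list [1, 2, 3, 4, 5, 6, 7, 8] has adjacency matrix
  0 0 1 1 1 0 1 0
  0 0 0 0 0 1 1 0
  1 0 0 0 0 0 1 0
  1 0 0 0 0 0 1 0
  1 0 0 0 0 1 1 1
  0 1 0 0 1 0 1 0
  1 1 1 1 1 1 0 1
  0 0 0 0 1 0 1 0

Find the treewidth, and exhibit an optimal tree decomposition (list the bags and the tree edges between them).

Treewidth 2.
One such decomposition:
Bags: B1 = {1, 5, 7}  B2 = {5, 6, 7}  B3 = {5, 7, 8}  B4 = {2, 6, 7}  B5 = {1, 3, 7}  B6 = {1, 4, 7}
Tree: B1–B2, B1–B3, B2–B4, B1–B5, B5–B6

Each bag holds 3 vertices, so the decomposition has width 2, which upper-bounds the treewidth. On the other hand G contains the 3-clique {5, 7, 8}. A clique must lie in a single bag of any decomposition, so no decomposition can have width below 2. The upper and lower bounds meet at 2, so that is the treewidth.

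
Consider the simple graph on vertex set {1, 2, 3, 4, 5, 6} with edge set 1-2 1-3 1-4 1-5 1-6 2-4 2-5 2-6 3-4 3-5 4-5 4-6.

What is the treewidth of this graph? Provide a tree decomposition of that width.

The largest bag has 4 vertices, giving width 3; this decomposition certifies tw(G) ≤ 3. Conversely, {1, 2, 4, 5} is a clique of size 4, and the vertices of any clique must share a bag in every tree decomposition; so some bag has ≥ 4 vertices and tw(G) ≥ 3. Hence tw(G) = 3 exactly.

Treewidth 3.
Bags: B1 = {1, 2, 4, 5}  B2 = {1, 2, 4, 6}  B3 = {1, 3, 4, 5}
Tree: B1–B2, B1–B3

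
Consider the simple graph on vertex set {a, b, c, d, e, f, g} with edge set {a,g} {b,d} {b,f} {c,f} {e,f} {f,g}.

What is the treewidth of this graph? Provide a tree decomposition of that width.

The largest bag has 2 vertices, giving width 1; this decomposition certifies tw(G) ≤ 1. Since G has at least one edge (e.g. f–b), it is not an edgeless graph, so tw(G) ≥ 1. Combining the bounds, tw(G) = 1.

Treewidth 1.
One optimal decomposition is:
Bags: B1 = {b, f}  B2 = {f, g}  B3 = {b, d}  B4 = {c, f}  B5 = {a, g}  B6 = {e, f}
Tree: B1–B2, B1–B3, B2–B4, B2–B5, B4–B6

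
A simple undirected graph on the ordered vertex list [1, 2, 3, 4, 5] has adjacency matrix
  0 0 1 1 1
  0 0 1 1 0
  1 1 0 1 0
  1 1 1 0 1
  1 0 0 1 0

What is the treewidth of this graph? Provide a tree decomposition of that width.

Every bag has size at most 3, so the width is 3 − 1 = 2 and tw(G) ≤ 2. Conversely, {1, 3, 4} is a clique of size 3, and the vertices of any clique must share a bag in every tree decomposition; so some bag has ≥ 3 vertices and tw(G) ≥ 2. Therefore the treewidth is 2.

Treewidth 2.
One optimal decomposition is:
Bags: B1 = {1, 3, 4}  B2 = {2, 3, 4}  B3 = {1, 4, 5}
Tree: B1–B2, B1–B3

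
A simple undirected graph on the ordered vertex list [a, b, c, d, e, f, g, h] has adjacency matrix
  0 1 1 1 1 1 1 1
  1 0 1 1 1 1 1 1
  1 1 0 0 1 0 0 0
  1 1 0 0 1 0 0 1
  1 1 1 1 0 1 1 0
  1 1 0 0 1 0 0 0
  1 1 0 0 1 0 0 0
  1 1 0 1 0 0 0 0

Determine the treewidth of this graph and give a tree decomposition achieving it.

Every bag has size at most 4, so the width is 4 − 1 = 3 and tw(G) ≤ 3. For the lower bound, the 4 vertices {a, b, d, e} are pairwise adjacent, and any tree decomposition puts a clique entirely inside one bag — forcing width ≥ 3. Hence tw(G) = 3 exactly.

Treewidth 3.
Bags: B1 = {a, b, d, e}  B2 = {a, b, e, f}  B3 = {a, b, c, e}  B4 = {a, b, d, h}  B5 = {a, b, e, g}
Tree: B1–B2, B2–B3, B1–B4, B1–B5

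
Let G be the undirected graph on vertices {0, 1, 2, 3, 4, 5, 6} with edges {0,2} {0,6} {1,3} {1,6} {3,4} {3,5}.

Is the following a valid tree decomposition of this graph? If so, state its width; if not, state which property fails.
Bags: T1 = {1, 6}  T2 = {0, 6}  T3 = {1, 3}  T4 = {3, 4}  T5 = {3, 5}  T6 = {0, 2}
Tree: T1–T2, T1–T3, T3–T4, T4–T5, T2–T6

Yes; width 1.

Checking the three conditions: (i) the bags cover all of {0, 1, 2, 3, 4, 5, 6}; (ii) for each edge, some bag contains both endpoints; (iii) the bags containing any fixed vertex form a subtree. All hold, so the decomposition is valid with width 2 − 1 = 1.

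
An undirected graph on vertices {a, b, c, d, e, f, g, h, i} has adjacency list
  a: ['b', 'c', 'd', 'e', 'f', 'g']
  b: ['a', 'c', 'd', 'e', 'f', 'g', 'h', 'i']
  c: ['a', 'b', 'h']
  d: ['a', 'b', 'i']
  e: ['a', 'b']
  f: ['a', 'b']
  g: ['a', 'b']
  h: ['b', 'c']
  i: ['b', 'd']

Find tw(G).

2

A width-2 tree decomposition is:
Bags: B1 = {a, b, d}  B2 = {a, b, f}  B3 = {a, b, g}  B4 = {a, b, c}  B5 = {a, b, e}  B6 = {b, c, h}  B7 = {b, d, i}
Tree: B1–B2, B1–B3, B3–B4, B3–B5, B4–B6, B1–B7
Each bag holds 3 vertices, so the decomposition has width 2, which upper-bounds the treewidth. Conversely, {b, c, h} is a clique of size 3, and the vertices of any clique must share a bag in every tree decomposition; so some bag has ≥ 3 vertices and tw(G) ≥ 2. Therefore the treewidth is 2.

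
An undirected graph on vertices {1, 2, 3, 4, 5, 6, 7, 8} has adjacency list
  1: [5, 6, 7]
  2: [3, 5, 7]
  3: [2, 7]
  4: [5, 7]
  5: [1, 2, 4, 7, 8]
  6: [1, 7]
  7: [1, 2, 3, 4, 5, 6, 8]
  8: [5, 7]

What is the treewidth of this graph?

A width-2 tree decomposition is:
Bags: B1 = {1, 5, 7}  B2 = {5, 7, 8}  B3 = {1, 6, 7}  B4 = {2, 5, 7}  B5 = {4, 5, 7}  B6 = {2, 3, 7}
Tree: B1–B2, B1–B3, B2–B4, B4–B5, B4–B6
The largest bag has 3 vertices, giving width 2; this decomposition certifies tw(G) ≤ 2. For the lower bound, the 3 vertices {2, 3, 7} are pairwise adjacent, and any tree decomposition puts a clique entirely inside one bag — forcing width ≥ 2. Hence tw(G) = 2 exactly.

2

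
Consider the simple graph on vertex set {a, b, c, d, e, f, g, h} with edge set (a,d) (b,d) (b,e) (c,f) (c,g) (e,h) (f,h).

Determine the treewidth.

1

A width-1 tree decomposition is:
Bags: B1 = {c, g}  B2 = {c, f}  B3 = {f, h}  B4 = {e, h}  B5 = {b, e}  B6 = {b, d}  B7 = {a, d}
Tree: B1–B2, B2–B3, B3–B4, B4–B5, B5–B6, B6–B7
Every bag has size at most 2, so the width is 2 − 1 = 1 and tw(G) ≤ 1. G has an edge, so its treewidth is at least 1. Hence tw(G) = 1 exactly.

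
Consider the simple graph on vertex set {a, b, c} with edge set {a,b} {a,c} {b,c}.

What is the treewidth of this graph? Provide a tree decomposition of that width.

With just one bag of size 3, the width is 3 − 1 = 2, so tw(G) ≤ 2. Conversely, {a, b, c} is a clique of size 3, and the vertices of any clique must share a bag in every tree decomposition; so some bag has ≥ 3 vertices and tw(G) ≥ 2. Therefore the treewidth is 2.

Treewidth 2.
One optimal decomposition is:
Bags: B1 = {a, b, c}
Tree: (single bag)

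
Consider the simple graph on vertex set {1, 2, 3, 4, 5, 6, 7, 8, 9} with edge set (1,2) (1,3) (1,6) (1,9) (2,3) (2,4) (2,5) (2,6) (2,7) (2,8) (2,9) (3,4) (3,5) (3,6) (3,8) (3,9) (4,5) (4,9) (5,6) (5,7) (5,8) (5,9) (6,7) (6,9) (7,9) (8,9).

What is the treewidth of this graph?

4

A width-4 tree decomposition is:
Bags: B1 = {2, 3, 5, 6, 9}  B2 = {2, 3, 4, 5, 9}  B3 = {2, 3, 5, 8, 9}  B4 = {2, 5, 6, 7, 9}  B5 = {1, 2, 3, 6, 9}
Tree: B1–B2, B2–B3, B1–B4, B1–B5
The largest bag has 5 vertices, giving width 4; this decomposition certifies tw(G) ≤ 4. For the lower bound, the 5 vertices {1, 2, 3, 6, 9} are pairwise adjacent, and any tree decomposition puts a clique entirely inside one bag — forcing width ≥ 4. The upper and lower bounds meet at 4, so that is the treewidth.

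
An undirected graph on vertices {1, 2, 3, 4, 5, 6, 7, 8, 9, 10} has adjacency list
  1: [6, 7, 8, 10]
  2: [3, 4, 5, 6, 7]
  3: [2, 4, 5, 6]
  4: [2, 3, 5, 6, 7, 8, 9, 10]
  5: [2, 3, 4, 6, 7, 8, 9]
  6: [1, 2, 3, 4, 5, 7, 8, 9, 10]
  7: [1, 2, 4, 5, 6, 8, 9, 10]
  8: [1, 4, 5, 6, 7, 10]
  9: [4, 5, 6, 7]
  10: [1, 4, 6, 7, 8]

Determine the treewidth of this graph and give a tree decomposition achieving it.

Treewidth 4.
One such decomposition:
Bags: B1 = {4, 5, 6, 7, 8}  B2 = {2, 4, 5, 6, 7}  B3 = {4, 6, 7, 8, 10}  B4 = {4, 5, 6, 7, 9}  B5 = {2, 3, 4, 5, 6}  B6 = {1, 6, 7, 8, 10}
Tree: B1–B2, B1–B3, B2–B4, B2–B5, B3–B6

Each bag holds 5 vertices, so the decomposition has width 4, which upper-bounds the treewidth. For the lower bound, the 5 vertices {1, 6, 7, 8, 10} are pairwise adjacent, and any tree decomposition puts a clique entirely inside one bag — forcing width ≥ 4. The upper and lower bounds meet at 4, so that is the treewidth.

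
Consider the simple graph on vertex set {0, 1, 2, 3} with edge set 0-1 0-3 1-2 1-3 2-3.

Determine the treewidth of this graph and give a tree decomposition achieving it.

Treewidth 2.
One optimal decomposition is:
Bags: B1 = {1, 2, 3}  B2 = {0, 1, 3}
Tree: B1–B2

The largest bag has 3 vertices, giving width 2; this decomposition certifies tw(G) ≤ 2. Conversely, {0, 1, 3} is a clique of size 3, and the vertices of any clique must share a bag in every tree decomposition; so some bag has ≥ 3 vertices and tw(G) ≥ 2. Therefore the treewidth is 2.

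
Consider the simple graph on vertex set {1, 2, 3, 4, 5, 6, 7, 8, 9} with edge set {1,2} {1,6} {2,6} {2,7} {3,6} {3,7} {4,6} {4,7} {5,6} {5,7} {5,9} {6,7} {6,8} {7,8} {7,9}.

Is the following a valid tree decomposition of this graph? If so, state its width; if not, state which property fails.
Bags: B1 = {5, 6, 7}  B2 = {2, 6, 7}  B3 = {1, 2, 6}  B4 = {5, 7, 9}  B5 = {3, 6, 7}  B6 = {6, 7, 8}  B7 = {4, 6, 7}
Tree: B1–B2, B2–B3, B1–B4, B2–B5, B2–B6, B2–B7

Yes; width 2.

Every vertex of G appears in some bag (union = {1, 2, 3, 4, 5, 6, 7, 8, 9}); every edge is covered by a bag; and for each vertex v the set of bags containing v is connected in the bag tree. The decomposition is therefore valid. The largest bag has 3 vertices, so the width is 2.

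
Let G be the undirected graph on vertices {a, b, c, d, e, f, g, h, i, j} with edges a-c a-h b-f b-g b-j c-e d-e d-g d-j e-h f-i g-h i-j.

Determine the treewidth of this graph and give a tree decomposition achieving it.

Treewidth 2.
One optimal decomposition is:
Bags: B1 = {a, c, h}  B2 = {c, e, h}  B3 = {e, g, h}  B4 = {d, e, g}  B5 = {b, d, g}  B6 = {b, d, j}  B7 = {b, f, j}  B8 = {f, i, j}
Tree: B1–B2, B2–B3, B3–B4, B4–B5, B5–B6, B6–B7, B7–B8

Every bag has size at most 3, so the width is 3 − 1 = 2 and tw(G) ≤ 2. For the lower bound, G contains the cycle a–c–e–h–a, so G is not a forest; only forests have treewidth ≤ 1, hence tw(G) ≥ 2. Therefore the treewidth is 2.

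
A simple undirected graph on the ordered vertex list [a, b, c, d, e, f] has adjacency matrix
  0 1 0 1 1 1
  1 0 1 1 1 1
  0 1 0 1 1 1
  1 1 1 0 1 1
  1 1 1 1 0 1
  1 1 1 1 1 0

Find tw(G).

4

A width-4 tree decomposition is:
Bags: B1 = {b, c, d, e, f}  B2 = {a, b, d, e, f}
Tree: B1–B2
Each bag holds 5 vertices, so the decomposition has width 4, which upper-bounds the treewidth. Conversely, {b, c, d, e, f} is a clique of size 5, and the vertices of any clique must share a bag in every tree decomposition; so some bag has ≥ 5 vertices and tw(G) ≥ 4. The upper and lower bounds meet at 4, so that is the treewidth.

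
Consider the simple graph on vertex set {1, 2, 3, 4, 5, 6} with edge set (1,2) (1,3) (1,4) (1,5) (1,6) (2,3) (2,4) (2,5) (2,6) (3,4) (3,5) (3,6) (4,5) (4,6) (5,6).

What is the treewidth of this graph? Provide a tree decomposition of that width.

Treewidth 5.
One optimal decomposition is:
Bags: B1 = {1, 2, 3, 4, 5, 6}
Tree: (single bag)

With just one bag of size 6, the width is 6 − 1 = 5, so tw(G) ≤ 5. On the other hand G contains the 6-clique {1, 2, 3, 4, 5, 6}. A clique must lie in a single bag of any decomposition, so no decomposition can have width below 5. Hence tw(G) = 5 exactly.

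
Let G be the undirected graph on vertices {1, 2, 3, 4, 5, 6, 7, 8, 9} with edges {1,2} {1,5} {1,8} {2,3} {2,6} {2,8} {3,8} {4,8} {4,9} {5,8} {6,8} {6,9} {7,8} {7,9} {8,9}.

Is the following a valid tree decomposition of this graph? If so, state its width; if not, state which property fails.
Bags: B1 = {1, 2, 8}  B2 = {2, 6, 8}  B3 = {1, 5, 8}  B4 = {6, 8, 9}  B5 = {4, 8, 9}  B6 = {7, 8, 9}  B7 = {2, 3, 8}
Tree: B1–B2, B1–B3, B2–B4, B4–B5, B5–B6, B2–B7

Yes; width 2.

Checking the three conditions: (i) the bags cover all of {1, 2, 3, 4, 5, 6, 7, 8, 9}; (ii) for each edge, some bag contains both endpoints; (iii) the bags containing any fixed vertex form a subtree. All hold, so the decomposition is valid with width 3 − 1 = 2.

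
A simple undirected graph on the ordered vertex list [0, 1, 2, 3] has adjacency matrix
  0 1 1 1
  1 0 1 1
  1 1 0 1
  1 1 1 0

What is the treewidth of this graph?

A width-3 tree decomposition is:
Bags: B1 = {0, 1, 2, 3}
Tree: (single bag)
With just one bag of size 4, the width is 4 − 1 = 3, so tw(G) ≤ 3. Conversely, {0, 1, 2, 3} is a clique of size 4, and the vertices of any clique must share a bag in every tree decomposition; so some bag has ≥ 4 vertices and tw(G) ≥ 3. Therefore the treewidth is 3.

3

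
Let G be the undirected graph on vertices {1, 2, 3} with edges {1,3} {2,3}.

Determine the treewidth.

A width-1 tree decomposition is:
Bags: B1 = {1, 3}  B2 = {2, 3}
Tree: B1–B2
Every bag has size at most 2, so the width is 2 − 1 = 1 and tw(G) ≤ 1. G has an edge, so its treewidth is at least 1. Hence tw(G) = 1 exactly.

1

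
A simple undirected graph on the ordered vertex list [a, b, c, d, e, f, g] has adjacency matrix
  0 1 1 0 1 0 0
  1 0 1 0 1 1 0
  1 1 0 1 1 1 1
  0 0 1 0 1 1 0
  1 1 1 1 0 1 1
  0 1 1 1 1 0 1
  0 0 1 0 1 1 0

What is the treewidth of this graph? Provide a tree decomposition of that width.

The largest bag has 4 vertices, giving width 3; this decomposition certifies tw(G) ≤ 3. On the other hand G contains the 4-clique {a, b, c, e}. A clique must lie in a single bag of any decomposition, so no decomposition can have width below 3. The upper and lower bounds meet at 3, so that is the treewidth.

Treewidth 3.
One such decomposition:
Bags: B1 = {a, b, c, e}  B2 = {b, c, e, f}  B3 = {c, e, f, g}  B4 = {c, d, e, f}
Tree: B1–B2, B2–B3, B2–B4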